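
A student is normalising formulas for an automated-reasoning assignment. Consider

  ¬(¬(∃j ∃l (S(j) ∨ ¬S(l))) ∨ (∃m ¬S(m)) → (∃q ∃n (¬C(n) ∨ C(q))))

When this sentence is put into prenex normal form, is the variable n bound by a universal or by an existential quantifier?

universal

Rewrite implications/biconditionals: A → B as ¬A ∨ B.
  ¬(¬(¬(∃j ∃l (S(j) ∨ ¬S(l))) ∨ (∃m ¬S(m))) ∨ (∃q ∃n (¬C(n) ∨ C(q))))
Move each ¬ inward, flipping quantifiers it crosses:
  ((∀j ∀l (¬S(j) ∧ S(l))) ∨ (∃m ¬S(m))) ∧ (∀q ∀n (C(n) ∧ ¬C(q)))
All bound variables are already distinct, so no renaming is needed.
Finally move all quantifiers to the prefix:
  ∀j ∀l ∃m ∀q ∀n ((¬S(j) ∧ S(l) ∨ ¬S(m)) ∧ C(n) ∧ ¬C(q))
The quantifier ∃n sits under an odd number of negations (counting the antecedent side of each →), so it flips to ∀n.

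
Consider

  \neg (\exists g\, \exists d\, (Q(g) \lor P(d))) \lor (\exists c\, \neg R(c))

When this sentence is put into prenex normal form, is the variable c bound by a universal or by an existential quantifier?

existential

Move each ¬ inward, flipping quantifiers it crosses:
  (\forall g\, \forall d\, (\neg Q(g) \land \neg P(d))) \lor (\exists c\, \neg R(c))
All bound variables are already distinct, so no renaming is needed.
Pull the quantifiers to the front (each side's bound variable is not free in the other side):
  \forall g\, \forall d\, \exists c\, (\neg Q(g) \land \neg P(d) \lor \neg R(c))
The quantifier \exists c sits under an even number of negations, so it remains existential.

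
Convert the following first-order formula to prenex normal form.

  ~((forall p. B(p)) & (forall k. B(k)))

exists p. exists k. (~B(p) | ~B(k))

Move each ¬ inward, flipping quantifiers it crosses:
  (exists p. ~B(p)) | (exists k. ~B(k))
All bound variables are already distinct, so no renaming is needed.
Pull the quantifiers to the front (each side's bound variable is not free in the other side):
  exists p. exists k. (~B(p) | ~B(k))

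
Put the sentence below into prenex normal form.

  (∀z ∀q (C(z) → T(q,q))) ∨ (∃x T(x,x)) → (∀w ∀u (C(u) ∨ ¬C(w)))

∃z ∃q ∀x ∀w ∀u (C(z) ∧ ¬T(q,q) ∧ ¬T(x,x) ∨ C(u) ∨ ¬C(w))

Eliminate → and ↔ using ¬ and ∨.
  ¬((∀z ∀q (¬C(z) ∨ T(q,q))) ∨ (∃x T(x,x))) ∨ (∀w ∀u (C(u) ∨ ¬C(w)))
Push ¬ through the quantifiers and connectives to reach negation normal form:
  (∃z ∃q (C(z) ∧ ¬T(q,q))) ∧ (∀x ¬T(x,x)) ∨ (∀w ∀u (C(u) ∨ ¬C(w)))
All bound variables are already distinct, so no renaming is needed.
Finally move all quantifiers to the prefix:
  ∃z ∃q ∀x ∀w ∀u (C(z) ∧ ¬T(q,q) ∧ ¬T(x,x) ∨ C(u) ∨ ¬C(w))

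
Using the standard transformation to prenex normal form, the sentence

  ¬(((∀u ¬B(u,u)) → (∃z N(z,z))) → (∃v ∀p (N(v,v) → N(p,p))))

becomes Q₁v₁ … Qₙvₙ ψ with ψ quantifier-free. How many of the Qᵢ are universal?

1

Rewrite implications/biconditionals: A → B as ¬A ∨ B.
  ¬(¬(¬(∀u ¬B(u,u)) ∨ (∃z N(z,z))) ∨ (∃v ∀p (¬N(v,v) ∨ N(p,p))))
Push ¬ through the quantifiers and connectives to reach negation normal form:
  ((∃u B(u,u)) ∨ (∃z N(z,z))) ∧ (∀v ∃p (N(v,v) ∧ ¬N(p,p)))
All bound variables are already distinct, so no renaming is needed.
Pull the quantifiers to the front (each side's bound variable is not free in the other side):
  ∃u ∃z ∀v ∃p ((B(u,u) ∨ N(z,z)) ∧ N(v,v) ∧ ¬N(p,p))
The prefix is ∃u ∃z ∀v ∃p: 1 universal, 3 existential.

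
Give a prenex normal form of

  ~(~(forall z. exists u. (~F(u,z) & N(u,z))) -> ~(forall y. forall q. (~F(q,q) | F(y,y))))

exists z. forall u. forall y. forall q. ((F(u,z) | ~N(u,z)) & (~F(q,q) | F(y,y)))

Rewrite implications/biconditionals: A → B as ¬A ∨ B.
  ~(~~(forall z. exists u. (~F(u,z) & N(u,z))) | ~(forall y. forall q. (~F(q,q) | F(y,y))))
Drive negations inward (¬∀x A ≡ ∃x ¬A, ¬∃x A ≡ ∀x ¬A, De Morgan for ∧/∨):
  (exists z. forall u. (F(u,z) | ~N(u,z))) & (forall y. forall q. (~F(q,q) | F(y,y)))
All bound variables are already distinct, so no renaming is needed.
Finally move all quantifiers to the prefix:
  exists z. forall u. forall y. forall q. ((F(u,z) | ~N(u,z)) & (~F(q,q) | F(y,y)))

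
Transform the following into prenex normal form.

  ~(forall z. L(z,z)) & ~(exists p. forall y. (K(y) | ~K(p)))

Move each ¬ inward, flipping quantifiers it crosses:
  (exists z. ~L(z,z)) & (forall p. exists y. (~K(y) & K(p)))
All bound variables are already distinct, so no renaming is needed.
Extract every quantifier outward, since the variables are now distinct and don't occur free across branches:
  exists z. forall p. exists y. (~L(z,z) & ~K(y) & K(p))

exists z. forall p. exists y. (~L(z,z) & ~K(y) & K(p))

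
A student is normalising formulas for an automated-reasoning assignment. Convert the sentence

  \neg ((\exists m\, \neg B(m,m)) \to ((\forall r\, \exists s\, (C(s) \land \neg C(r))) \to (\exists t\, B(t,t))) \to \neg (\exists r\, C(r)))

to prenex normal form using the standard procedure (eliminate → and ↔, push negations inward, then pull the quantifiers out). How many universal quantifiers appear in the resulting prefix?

Rewrite implications/biconditionals: A → B as ¬A ∨ B.
  \neg (\neg (\exists m\, \neg B(m,m)) \lor \neg (\neg (\forall r\, \exists s\, (C(s) \land \neg C(r))) \lor (\exists t\, B(t,t))) \lor \neg (\exists r\, C(r)))
Push ¬ through the quantifiers and connectives to reach negation normal form:
  (\exists m\, \neg B(m,m)) \land ((\exists r\, \forall s\, (\neg C(s) \lor C(r))) \lor (\exists t\, B(t,t))) \land (\exists r\, C(r))
Rename bound variables to avoid capture: r↦p.
  (\exists m\, \neg B(m,m)) \land ((\exists r\, \forall s\, (\neg C(s) \lor C(r))) \lor (\exists t\, B(t,t))) \land (\exists p\, C(p))
Extract every quantifier outward, since the variables are now distinct and don't occur free across branches:
  \exists m\, \exists r\, \forall s\, \exists t\, \exists p\, (\neg B(m,m) \land (\neg C(s) \lor C(r) \lor B(t,t)) \land C(p))
The prefix is \exists m \exists r \forall s \exists t \exists p: 1 universal, 4 existential.

1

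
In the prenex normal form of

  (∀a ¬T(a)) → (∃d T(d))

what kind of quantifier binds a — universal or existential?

existential

Rewrite implications/biconditionals: A → B as ¬A ∨ B.
  ¬(∀a ¬T(a)) ∨ (∃d T(d))
Push ¬ through the quantifiers and connectives to reach negation normal form:
  (∃a T(a)) ∨ (∃d T(d))
All bound variables are already distinct, so no renaming is needed.
Pull the quantifiers to the front (each side's bound variable is not free in the other side):
  ∃a ∃d (T(a) ∨ T(d))
The quantifier ∀a sits under an odd number of negations (counting the antecedent side of each →), so it flips to ∃a.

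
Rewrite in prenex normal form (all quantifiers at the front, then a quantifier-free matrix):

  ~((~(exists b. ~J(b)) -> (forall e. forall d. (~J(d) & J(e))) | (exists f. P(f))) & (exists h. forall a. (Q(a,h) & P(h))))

forall b. exists e. exists d. forall f. forall h. exists a. (J(b) & (J(d) | ~J(e)) & ~P(f) | ~Q(a,h) | ~P(h))

Rewrite implications/biconditionals: A → B as ¬A ∨ B.
  ~((~~(exists b. ~J(b)) | (forall e. forall d. (~J(d) & J(e))) | (exists f. P(f))) & (exists h. forall a. (Q(a,h) & P(h))))
Drive negations inward (¬∀x A ≡ ∃x ¬A, ¬∃x A ≡ ∀x ¬A, De Morgan for ∧/∨):
  (forall b. J(b)) & (exists e. exists d. (J(d) | ~J(e))) & (forall f. ~P(f)) | (forall h. exists a. (~Q(a,h) | ~P(h)))
All bound variables are already distinct, so no renaming is needed.
Pull the quantifiers to the front (each side's bound variable is not free in the other side):
  forall b. exists e. exists d. forall f. forall h. exists a. (J(b) & (J(d) | ~J(e)) & ~P(f) | ~Q(a,h) | ~P(h))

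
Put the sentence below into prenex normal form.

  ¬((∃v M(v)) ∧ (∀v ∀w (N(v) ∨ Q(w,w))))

Push ¬ through the quantifiers and connectives to reach negation normal form:
  (∀v ¬M(v)) ∨ (∃v ∃w (¬N(v) ∧ ¬Q(w,w)))
Rename bound variables to avoid capture: v↦y.
  (∀v ¬M(v)) ∨ (∃y ∃w (¬N(y) ∧ ¬Q(w,w)))
Extract every quantifier outward, since the variables are now distinct and don't occur free across branches:
  ∀v ∃y ∃w (¬M(v) ∨ ¬N(y) ∧ ¬Q(w,w))

∀v ∃y ∃w (¬M(v) ∨ ¬N(y) ∧ ¬Q(w,w))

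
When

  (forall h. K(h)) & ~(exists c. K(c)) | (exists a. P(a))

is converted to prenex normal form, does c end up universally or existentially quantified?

universal

Move each ¬ inward, flipping quantifiers it crosses:
  (forall h. K(h)) & (forall c. ~K(c)) | (exists a. P(a))
Pull the quantifiers to the front (each side's bound variable is not free in the other side):
  forall h. forall c. exists a. (K(h) & ~K(c) | P(a))
The quantifier exists c sits under an odd number of negations, so it flips to forall c.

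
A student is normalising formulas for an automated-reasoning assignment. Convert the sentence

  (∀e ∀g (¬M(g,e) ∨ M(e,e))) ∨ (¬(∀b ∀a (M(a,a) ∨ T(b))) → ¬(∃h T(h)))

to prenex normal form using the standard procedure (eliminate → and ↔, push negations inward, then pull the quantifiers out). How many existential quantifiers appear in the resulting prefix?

0

Rewrite implications/biconditionals: A → B as ¬A ∨ B.
  (∀e ∀g (¬M(g,e) ∨ M(e,e))) ∨ ¬¬(∀b ∀a (M(a,a) ∨ T(b))) ∨ ¬(∃h T(h))
Move each ¬ inward, flipping quantifiers it crosses:
  (∀e ∀g (¬M(g,e) ∨ M(e,e))) ∨ (∀b ∀a (M(a,a) ∨ T(b))) ∨ (∀h ¬T(h))
Finally move all quantifiers to the prefix:
  ∀e ∀g ∀b ∀a ∀h (¬M(g,e) ∨ M(e,e) ∨ M(a,a) ∨ T(b) ∨ ¬T(h))
The prefix is ∀e ∀g ∀b ∀a ∀h: 5 universal, 0 existential.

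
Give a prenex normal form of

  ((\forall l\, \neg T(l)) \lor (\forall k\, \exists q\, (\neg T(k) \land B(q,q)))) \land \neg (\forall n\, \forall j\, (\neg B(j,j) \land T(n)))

\forall l\, \forall k\, \exists q\, \exists n\, \exists j\, ((\neg T(l) \lor \neg T(k) \land B(q,q)) \land (B(j,j) \lor \neg T(n)))

Move each ¬ inward, flipping quantifiers it crosses:
  ((\forall l\, \neg T(l)) \lor (\forall k\, \exists q\, (\neg T(k) \land B(q,q)))) \land (\exists n\, \exists j\, (B(j,j) \lor \neg T(n)))
All bound variables are already distinct, so no renaming is needed.
Pull the quantifiers to the front (each side's bound variable is not free in the other side):
  \forall l\, \forall k\, \exists q\, \exists n\, \exists j\, ((\neg T(l) \lor \neg T(k) \land B(q,q)) \land (B(j,j) \lor \neg T(n)))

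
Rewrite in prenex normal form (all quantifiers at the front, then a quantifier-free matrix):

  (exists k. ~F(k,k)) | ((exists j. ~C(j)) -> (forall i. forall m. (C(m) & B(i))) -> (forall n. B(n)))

exists k. forall j. exists i. exists m. forall n. (~F(k,k) | C(j) | ~C(m) | ~B(i) | B(n))

Rewrite implications/biconditionals: A → B as ¬A ∨ B.
  (exists k. ~F(k,k)) | ~(exists j. ~C(j)) | ~(forall i. forall m. (C(m) & B(i))) | (forall n. B(n))
Push ¬ through the quantifiers and connectives to reach negation normal form:
  (exists k. ~F(k,k)) | (forall j. C(j)) | (exists i. exists m. (~C(m) | ~B(i))) | (forall n. B(n))
Pull the quantifiers to the front (each side's bound variable is not free in the other side):
  exists k. forall j. exists i. exists m. forall n. (~F(k,k) | C(j) | ~C(m) | ~B(i) | B(n))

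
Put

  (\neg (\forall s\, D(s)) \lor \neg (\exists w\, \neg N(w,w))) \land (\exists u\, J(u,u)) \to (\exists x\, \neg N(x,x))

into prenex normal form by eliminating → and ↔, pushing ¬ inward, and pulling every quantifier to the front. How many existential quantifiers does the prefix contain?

2

Rewrite implications/biconditionals: A → B as ¬A ∨ B.
  \neg ((\neg (\forall s\, D(s)) \lor \neg (\exists w\, \neg N(w,w))) \land (\exists u\, J(u,u))) \lor (\exists x\, \neg N(x,x))
Move each ¬ inward, flipping quantifiers it crosses:
  (\forall s\, D(s)) \land (\exists w\, \neg N(w,w)) \lor (\forall u\, \neg J(u,u)) \lor (\exists x\, \neg N(x,x))
All bound variables are already distinct, so no renaming is needed.
Finally move all quantifiers to the prefix:
  \forall s\, \exists w\, \forall u\, \exists x\, (D(s) \land \neg N(w,w) \lor \neg J(u,u) \lor \neg N(x,x))
The prefix is \forall s \exists w \forall u \exists x: 2 universal, 2 existential.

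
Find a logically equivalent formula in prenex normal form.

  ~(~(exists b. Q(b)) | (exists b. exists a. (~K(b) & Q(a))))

exists b. forall y1. forall a. (Q(b) & (K(y1) | ~Q(a)))

Push ¬ through the quantifiers and connectives to reach negation normal form:
  (exists b. Q(b)) & (forall b. forall a. (K(b) | ~Q(a)))
Standardize variables apart so no two quantifiers bind the same name: b↦y1.
  (exists b. Q(b)) & (forall y1. forall a. (K(y1) | ~Q(a)))
Pull the quantifiers to the front (each side's bound variable is not free in the other side):
  exists b. forall y1. forall a. (Q(b) & (K(y1) | ~Q(a)))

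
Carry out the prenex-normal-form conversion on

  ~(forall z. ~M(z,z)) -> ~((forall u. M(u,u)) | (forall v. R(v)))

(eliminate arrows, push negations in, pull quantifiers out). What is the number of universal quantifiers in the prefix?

1

Eliminate → and ↔ using ¬ and ∨.
  ~~(forall z. ~M(z,z)) | ~((forall u. M(u,u)) | (forall v. R(v)))
Drive negations inward (¬∀x A ≡ ∃x ¬A, ¬∃x A ≡ ∀x ¬A, De Morgan for ∧/∨):
  (forall z. ~M(z,z)) | (exists u. ~M(u,u)) & (exists v. ~R(v))
All bound variables are already distinct, so no renaming is needed.
Extract every quantifier outward, since the variables are now distinct and don't occur free across branches:
  forall z. exists u. exists v. (~M(z,z) | ~M(u,u) & ~R(v))
The prefix is forall z exists u exists v: 1 universal, 2 existential.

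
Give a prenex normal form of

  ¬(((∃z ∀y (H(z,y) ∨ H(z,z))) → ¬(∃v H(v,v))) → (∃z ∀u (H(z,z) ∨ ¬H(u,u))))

Rewrite implications/biconditionals: A → B as ¬A ∨ B.
  ¬(¬(¬(∃z ∀y (H(z,y) ∨ H(z,z))) ∨ ¬(∃v H(v,v))) ∨ (∃z ∀u (H(z,z) ∨ ¬H(u,u))))
Move each ¬ inward, flipping quantifiers it crosses:
  ((∀z ∃y (¬H(z,y) ∧ ¬H(z,z))) ∨ (∀v ¬H(v,v))) ∧ (∀z ∃u (¬H(z,z) ∧ H(u,u)))
Standardize variables apart so no two quantifiers bind the same name: z↦t.
  ((∀z ∃y (¬H(z,y) ∧ ¬H(z,z))) ∨ (∀v ¬H(v,v))) ∧ (∀t ∃u (¬H(t,t) ∧ H(u,u)))
Finally move all quantifiers to the prefix:
  ∀z ∃y ∀v ∀t ∃u ((¬H(z,y) ∧ ¬H(z,z) ∨ ¬H(v,v)) ∧ ¬H(t,t) ∧ H(u,u))

∀z ∃y ∀v ∀t ∃u ((¬H(z,y) ∧ ¬H(z,z) ∨ ¬H(v,v)) ∧ ¬H(t,t) ∧ H(u,u))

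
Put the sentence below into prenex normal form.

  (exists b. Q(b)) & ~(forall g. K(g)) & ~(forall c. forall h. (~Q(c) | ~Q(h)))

exists b. exists g. exists c. exists h. (Q(b) & ~K(g) & Q(c) & Q(h))

Push ¬ through the quantifiers and connectives to reach negation normal form:
  (exists b. Q(b)) & (exists g. ~K(g)) & (exists c. exists h. (Q(c) & Q(h)))
All bound variables are already distinct, so no renaming is needed.
Extract every quantifier outward, since the variables are now distinct and don't occur free across branches:
  exists b. exists g. exists c. exists h. (Q(b) & ~K(g) & Q(c) & Q(h))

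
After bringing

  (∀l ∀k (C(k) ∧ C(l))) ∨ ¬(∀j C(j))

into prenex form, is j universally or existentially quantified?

existential

Drive negations inward (¬∀x A ≡ ∃x ¬A, ¬∃x A ≡ ∀x ¬A, De Morgan for ∧/∨):
  (∀l ∀k (C(k) ∧ C(l))) ∨ (∃j ¬C(j))
All bound variables are already distinct, so no renaming is needed.
Finally move all quantifiers to the prefix:
  ∀l ∀k ∃j (C(k) ∧ C(l) ∨ ¬C(j))
The quantifier ∀j sits under an odd number of negations, so it flips to ∃j.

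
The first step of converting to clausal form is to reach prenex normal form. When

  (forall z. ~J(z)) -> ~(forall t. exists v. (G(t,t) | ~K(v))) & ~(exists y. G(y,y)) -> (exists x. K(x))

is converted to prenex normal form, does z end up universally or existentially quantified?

Eliminate → and ↔ using ¬ and ∨.
  ~(forall z. ~J(z)) | ~(~(forall t. exists v. (G(t,t) | ~K(v))) & ~(exists y. G(y,y))) | (exists x. K(x))
Drive negations inward (¬∀x A ≡ ∃x ¬A, ¬∃x A ≡ ∀x ¬A, De Morgan for ∧/∨):
  (exists z. J(z)) | (forall t. exists v. (G(t,t) | ~K(v))) | (exists y. G(y,y)) | (exists x. K(x))
All bound variables are already distinct, so no renaming is needed.
Extract every quantifier outward, since the variables are now distinct and don't occur free across branches:
  exists z. forall t. exists v. exists y. exists x. (J(z) | G(t,t) | ~K(v) | G(y,y) | K(x))
The quantifier forall z sits under an odd number of negations (counting the antecedent side of each →), so it flips to exists z.

existential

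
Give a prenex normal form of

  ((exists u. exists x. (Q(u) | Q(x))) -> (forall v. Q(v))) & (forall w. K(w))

Rewrite implications/biconditionals: A → B as ¬A ∨ B.
  (~(exists u. exists x. (Q(u) | Q(x))) | (forall v. Q(v))) & (forall w. K(w))
Push ¬ through the quantifiers and connectives to reach negation normal form:
  ((forall u. forall x. (~Q(u) & ~Q(x))) | (forall v. Q(v))) & (forall w. K(w))
Pull the quantifiers to the front (each side's bound variable is not free in the other side):
  forall u. forall x. forall v. forall w. ((~Q(u) & ~Q(x) | Q(v)) & K(w))

forall u. forall x. forall v. forall w. ((~Q(u) & ~Q(x) | Q(v)) & K(w))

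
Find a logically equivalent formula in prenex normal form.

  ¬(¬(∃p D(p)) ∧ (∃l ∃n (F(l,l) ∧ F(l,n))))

Drive negations inward (¬∀x A ≡ ∃x ¬A, ¬∃x A ≡ ∀x ¬A, De Morgan for ∧/∨):
  (∃p D(p)) ∨ (∀l ∀n (¬F(l,l) ∨ ¬F(l,n)))
All bound variables are already distinct, so no renaming is needed.
Finally move all quantifiers to the prefix:
  ∃p ∀l ∀n (D(p) ∨ ¬F(l,l) ∨ ¬F(l,n))

∃p ∀l ∀n (D(p) ∨ ¬F(l,l) ∨ ¬F(l,n))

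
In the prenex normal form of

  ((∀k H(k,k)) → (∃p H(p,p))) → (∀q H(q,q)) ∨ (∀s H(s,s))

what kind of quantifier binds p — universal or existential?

universal

First replace A → B with ¬A ∨ B.
  ¬(¬(∀k H(k,k)) ∨ (∃p H(p,p))) ∨ (∀q H(q,q)) ∨ (∀s H(s,s))
Move each ¬ inward, flipping quantifiers it crosses:
  (∀k H(k,k)) ∧ (∀p ¬H(p,p)) ∨ (∀q H(q,q)) ∨ (∀s H(s,s))
Pull the quantifiers to the front (each side's bound variable is not free in the other side):
  ∀k ∀p ∀q ∀s (H(k,k) ∧ ¬H(p,p) ∨ H(q,q) ∨ H(s,s))
The quantifier ∃p sits under an odd number of negations (counting the antecedent side of each →), so it flips to ∀p.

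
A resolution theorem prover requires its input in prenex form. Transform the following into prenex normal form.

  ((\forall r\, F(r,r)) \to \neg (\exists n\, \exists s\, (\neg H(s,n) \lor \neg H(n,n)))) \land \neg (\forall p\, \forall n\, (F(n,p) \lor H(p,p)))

Eliminate → and ↔ using ¬ and ∨.
  (\neg (\forall r\, F(r,r)) \lor \neg (\exists n\, \exists s\, (\neg H(s,n) \lor \neg H(n,n)))) \land \neg (\forall p\, \forall n\, (F(n,p) \lor H(p,p)))
Drive negations inward (¬∀x A ≡ ∃x ¬A, ¬∃x A ≡ ∀x ¬A, De Morgan for ∧/∨):
  ((\exists r\, \neg F(r,r)) \lor (\forall n\, \forall s\, (H(s,n) \land H(n,n)))) \land (\exists p\, \exists n\, (\neg F(n,p) \land \neg H(p,p)))
Standardize variables apart so no two quantifiers bind the same name: n↦q.
  ((\exists r\, \neg F(r,r)) \lor (\forall n\, \forall s\, (H(s,n) \land H(n,n)))) \land (\exists p\, \exists q\, (\neg F(q,p) \land \neg H(p,p)))
Pull the quantifiers to the front (each side's bound variable is not free in the other side):
  \exists r\, \forall n\, \forall s\, \exists p\, \exists q\, ((\neg F(r,r) \lor H(s,n) \land H(n,n)) \land \neg F(q,p) \land \neg H(p,p))

\exists r\, \forall n\, \forall s\, \exists p\, \exists q\, ((\neg F(r,r) \lor H(s,n) \land H(n,n)) \land \neg F(q,p) \land \neg H(p,p))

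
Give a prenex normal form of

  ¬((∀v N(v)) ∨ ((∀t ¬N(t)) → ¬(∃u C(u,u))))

Rewrite implications/biconditionals: A → B as ¬A ∨ B.
  ¬((∀v N(v)) ∨ ¬(∀t ¬N(t)) ∨ ¬(∃u C(u,u)))
Move each ¬ inward, flipping quantifiers it crosses:
  (∃v ¬N(v)) ∧ (∀t ¬N(t)) ∧ (∃u C(u,u))
Extract every quantifier outward, since the variables are now distinct and don't occur free across branches:
  ∃v ∀t ∃u (¬N(v) ∧ ¬N(t) ∧ C(u,u))

∃v ∀t ∃u (¬N(v) ∧ ¬N(t) ∧ C(u,u))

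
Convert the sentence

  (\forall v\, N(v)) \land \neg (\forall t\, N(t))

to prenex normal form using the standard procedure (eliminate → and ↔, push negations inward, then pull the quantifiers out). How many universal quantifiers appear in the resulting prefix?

1

Push ¬ through the quantifiers and connectives to reach negation normal form:
  (\forall v\, N(v)) \land (\exists t\, \neg N(t))
Finally move all quantifiers to the prefix:
  \forall v\, \exists t\, (N(v) \land \neg N(t))
The prefix is \forall v \exists t: 1 universal, 1 existential.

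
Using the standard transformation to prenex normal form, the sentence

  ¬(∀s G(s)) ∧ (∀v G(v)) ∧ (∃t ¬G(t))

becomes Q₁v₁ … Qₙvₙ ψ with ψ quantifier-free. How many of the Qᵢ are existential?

Move each ¬ inward, flipping quantifiers it crosses:
  (∃s ¬G(s)) ∧ (∀v G(v)) ∧ (∃t ¬G(t))
All bound variables are already distinct, so no renaming is needed.
Pull the quantifiers to the front (each side's bound variable is not free in the other side):
  ∃s ∀v ∃t (¬G(s) ∧ G(v) ∧ ¬G(t))
The prefix is ∃s ∀v ∃t: 1 universal, 2 existential.

2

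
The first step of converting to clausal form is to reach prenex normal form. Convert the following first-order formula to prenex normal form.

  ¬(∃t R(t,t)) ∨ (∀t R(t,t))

∀t ∀w1 (¬R(t,t) ∨ R(w1,w1))

Move each ¬ inward, flipping quantifiers it crosses:
  (∀t ¬R(t,t)) ∨ (∀t R(t,t))
Standardize variables apart so no two quantifiers bind the same name: t↦w1.
  (∀t ¬R(t,t)) ∨ (∀w1 R(w1,w1))
Pull the quantifiers to the front (each side's bound variable is not free in the other side):
  ∀t ∀w1 (¬R(t,t) ∨ R(w1,w1))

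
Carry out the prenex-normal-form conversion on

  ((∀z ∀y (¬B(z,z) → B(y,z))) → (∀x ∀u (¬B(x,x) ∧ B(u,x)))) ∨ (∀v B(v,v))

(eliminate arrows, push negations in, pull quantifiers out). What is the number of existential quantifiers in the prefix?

2

Rewrite implications/biconditionals: A → B as ¬A ∨ B.
  ¬(∀z ∀y (¬¬B(z,z) ∨ B(y,z))) ∨ (∀x ∀u (¬B(x,x) ∧ B(u,x))) ∨ (∀v B(v,v))
Push ¬ through the quantifiers and connectives to reach negation normal form:
  (∃z ∃y (¬B(z,z) ∧ ¬B(y,z))) ∨ (∀x ∀u (¬B(x,x) ∧ B(u,x))) ∨ (∀v B(v,v))
All bound variables are already distinct, so no renaming is needed.
Pull the quantifiers to the front (each side's bound variable is not free in the other side):
  ∃z ∃y ∀x ∀u ∀v (¬B(z,z) ∧ ¬B(y,z) ∨ ¬B(x,x) ∧ B(u,x) ∨ B(v,v))
The prefix is ∃z ∃y ∀x ∀u ∀v: 3 universal, 2 existential.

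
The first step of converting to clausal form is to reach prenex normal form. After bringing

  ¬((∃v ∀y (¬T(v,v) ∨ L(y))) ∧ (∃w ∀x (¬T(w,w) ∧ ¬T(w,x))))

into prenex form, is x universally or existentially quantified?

Push ¬ through the quantifiers and connectives to reach negation normal form:
  (∀v ∃y (T(v,v) ∧ ¬L(y))) ∨ (∀w ∃x (T(w,w) ∨ T(w,x)))
All bound variables are already distinct, so no renaming is needed.
Finally move all quantifiers to the prefix:
  ∀v ∃y ∀w ∃x (T(v,v) ∧ ¬L(y) ∨ T(w,w) ∨ T(w,x))
The quantifier ∀x sits under an odd number of negations, so it flips to ∃x.

existential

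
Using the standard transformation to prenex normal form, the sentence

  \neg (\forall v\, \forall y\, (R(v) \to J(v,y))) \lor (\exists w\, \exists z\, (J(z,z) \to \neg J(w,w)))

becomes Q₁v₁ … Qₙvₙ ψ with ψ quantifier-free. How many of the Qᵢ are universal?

0

Eliminate → and ↔ using ¬ and ∨.
  \neg (\forall v\, \forall y\, (\neg R(v) \lor J(v,y))) \lor (\exists w\, \exists z\, (\neg J(z,z) \lor \neg J(w,w)))
Move each ¬ inward, flipping quantifiers it crosses:
  (\exists v\, \exists y\, (R(v) \land \neg J(v,y))) \lor (\exists w\, \exists z\, (\neg J(z,z) \lor \neg J(w,w)))
Finally move all quantifiers to the prefix:
  \exists v\, \exists y\, \exists w\, \exists z\, (R(v) \land \neg J(v,y) \lor \neg J(z,z) \lor \neg J(w,w))
The prefix is \exists v \exists y \exists w \exists z: 0 universal, 4 existential.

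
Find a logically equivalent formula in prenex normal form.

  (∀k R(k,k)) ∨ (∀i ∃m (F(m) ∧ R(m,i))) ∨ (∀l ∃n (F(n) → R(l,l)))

∀k ∀i ∃m ∀l ∃n (R(k,k) ∨ F(m) ∧ R(m,i) ∨ ¬F(n) ∨ R(l,l))

Rewrite implications/biconditionals: A → B as ¬A ∨ B.
  (∀k R(k,k)) ∨ (∀i ∃m (F(m) ∧ R(m,i))) ∨ (∀l ∃n (¬F(n) ∨ R(l,l)))
All bound variables are already distinct, so no renaming is needed.
Finally move all quantifiers to the prefix:
  ∀k ∀i ∃m ∀l ∃n (R(k,k) ∨ F(m) ∧ R(m,i) ∨ ¬F(n) ∨ R(l,l))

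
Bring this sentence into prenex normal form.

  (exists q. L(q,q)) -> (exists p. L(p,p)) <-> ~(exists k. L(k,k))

exists q. forall p. forall k. exists t. forall y1. exists y. ((L(q,q) & ~L(p,p) | ~L(k,k)) & (L(t,t) | ~L(y1,y1) | L(y,y)))

Eliminate → and ↔ using ¬ and ∨; A ↔ B as (¬A ∨ B) ∧ (¬B ∨ A).
  (~(~(exists q. L(q,q)) | (exists p. L(p,p))) | ~(exists k. L(k,k))) & (~~(exists k. L(k,k)) | ~(exists q. L(q,q)) | (exists p. L(p,p)))
Move each ¬ inward, flipping quantifiers it crosses:
  ((exists q. L(q,q)) & (forall p. ~L(p,p)) | (forall k. ~L(k,k))) & ((exists k. L(k,k)) | (forall q. ~L(q,q)) | (exists p. L(p,p)))
Rename bound variables to avoid capture: k↦t, q↦y1, p↦y.
  ((exists q. L(q,q)) & (forall p. ~L(p,p)) | (forall k. ~L(k,k))) & ((exists t. L(t,t)) | (forall y1. ~L(y1,y1)) | (exists y. L(y,y)))
Extract every quantifier outward, since the variables are now distinct and don't occur free across branches:
  exists q. forall p. forall k. exists t. forall y1. exists y. ((L(q,q) & ~L(p,p) | ~L(k,k)) & (L(t,t) | ~L(y1,y1) | L(y,y)))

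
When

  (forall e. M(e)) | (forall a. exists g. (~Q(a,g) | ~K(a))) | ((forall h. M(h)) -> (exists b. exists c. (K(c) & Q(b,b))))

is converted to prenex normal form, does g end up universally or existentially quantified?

existential

First replace A → B with ¬A ∨ B.
  (forall e. M(e)) | (forall a. exists g. (~Q(a,g) | ~K(a))) | ~(forall h. M(h)) | (exists b. exists c. (K(c) & Q(b,b)))
Drive negations inward (¬∀x A ≡ ∃x ¬A, ¬∃x A ≡ ∀x ¬A, De Morgan for ∧/∨):
  (forall e. M(e)) | (forall a. exists g. (~Q(a,g) | ~K(a))) | (exists h. ~M(h)) | (exists b. exists c. (K(c) & Q(b,b)))
Pull the quantifiers to the front (each side's bound variable is not free in the other side):
  forall e. forall a. exists g. exists h. exists b. exists c. (M(e) | ~Q(a,g) | ~K(a) | ~M(h) | K(c) & Q(b,b))
The quantifier exists g sits under an even number of negations (counting the antecedent side of each →), so it remains existential.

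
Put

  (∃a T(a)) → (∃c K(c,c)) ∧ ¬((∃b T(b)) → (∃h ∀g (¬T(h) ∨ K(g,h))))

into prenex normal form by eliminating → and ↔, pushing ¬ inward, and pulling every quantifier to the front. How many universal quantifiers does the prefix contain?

Eliminate → and ↔ using ¬ and ∨.
  ¬(∃a T(a)) ∨ (∃c K(c,c)) ∧ ¬(¬(∃b T(b)) ∨ (∃h ∀g (¬T(h) ∨ K(g,h))))
Move each ¬ inward, flipping quantifiers it crosses:
  (∀a ¬T(a)) ∨ (∃c K(c,c)) ∧ (∃b T(b)) ∧ (∀h ∃g (T(h) ∧ ¬K(g,h)))
All bound variables are already distinct, so no renaming is needed.
Finally move all quantifiers to the prefix:
  ∀a ∃c ∃b ∀h ∃g (¬T(a) ∨ K(c,c) ∧ T(b) ∧ T(h) ∧ ¬K(g,h))
The prefix is ∀a ∃c ∃b ∀h ∃g: 2 universal, 3 existential.

2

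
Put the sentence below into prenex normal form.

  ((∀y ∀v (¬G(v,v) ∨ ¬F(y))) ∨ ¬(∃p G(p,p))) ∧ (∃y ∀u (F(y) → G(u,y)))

First replace A → B with ¬A ∨ B.
  ((∀y ∀v (¬G(v,v) ∨ ¬F(y))) ∨ ¬(∃p G(p,p))) ∧ (∃y ∀u (¬F(y) ∨ G(u,y)))
Drive negations inward (¬∀x A ≡ ∃x ¬A, ¬∃x A ≡ ∀x ¬A, De Morgan for ∧/∨):
  ((∀y ∀v (¬G(v,v) ∨ ¬F(y))) ∨ (∀p ¬G(p,p))) ∧ (∃y ∀u (¬F(y) ∨ G(u,y)))
Give each quantifier a distinct variable: y↦w.
  ((∀y ∀v (¬G(v,v) ∨ ¬F(y))) ∨ (∀p ¬G(p,p))) ∧ (∃w ∀u (¬F(w) ∨ G(u,w)))
Pull the quantifiers to the front (each side's bound variable is not free in the other side):
  ∀y ∀v ∀p ∃w ∀u ((¬G(v,v) ∨ ¬F(y) ∨ ¬G(p,p)) ∧ (¬F(w) ∨ G(u,w)))

∀y ∀v ∀p ∃w ∀u ((¬G(v,v) ∨ ¬F(y) ∨ ¬G(p,p)) ∧ (¬F(w) ∨ G(u,w)))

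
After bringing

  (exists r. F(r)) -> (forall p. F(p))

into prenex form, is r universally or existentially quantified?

Eliminate → and ↔ using ¬ and ∨.
  ~(exists r. F(r)) | (forall p. F(p))
Push ¬ through the quantifiers and connectives to reach negation normal form:
  (forall r. ~F(r)) | (forall p. F(p))
All bound variables are already distinct, so no renaming is needed.
Extract every quantifier outward, since the variables are now distinct and don't occur free across branches:
  forall r. forall p. (~F(r) | F(p))
The quantifier exists r sits under an odd number of negations (counting the antecedent side of each →), so it flips to forall r.

universal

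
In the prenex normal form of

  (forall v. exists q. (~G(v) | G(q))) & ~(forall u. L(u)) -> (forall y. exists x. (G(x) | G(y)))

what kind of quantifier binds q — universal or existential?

universal

First replace A → B with ¬A ∨ B.
  ~((forall v. exists q. (~G(v) | G(q))) & ~(forall u. L(u))) | (forall y. exists x. (G(x) | G(y)))
Push ¬ through the quantifiers and connectives to reach negation normal form:
  (exists v. forall q. (G(v) & ~G(q))) | (forall u. L(u)) | (forall y. exists x. (G(x) | G(y)))
All bound variables are already distinct, so no renaming is needed.
Finally move all quantifiers to the prefix:
  exists v. forall q. forall u. forall y. exists x. (G(v) & ~G(q) | L(u) | G(x) | G(y))
The quantifier exists q sits under an odd number of negations (counting the antecedent side of each →), so it flips to forall q.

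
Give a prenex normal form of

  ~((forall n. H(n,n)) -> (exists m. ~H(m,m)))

Eliminate → and ↔ using ¬ and ∨.
  ~(~(forall n. H(n,n)) | (exists m. ~H(m,m)))
Move each ¬ inward, flipping quantifiers it crosses:
  (forall n. H(n,n)) & (forall m. H(m,m))
Finally move all quantifiers to the prefix:
  forall n. forall m. (H(n,n) & H(m,m))

forall n. forall m. (H(n,n) & H(m,m))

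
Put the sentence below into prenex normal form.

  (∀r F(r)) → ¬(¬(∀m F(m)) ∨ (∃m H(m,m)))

First replace A → B with ¬A ∨ B.
  ¬(∀r F(r)) ∨ ¬(¬(∀m F(m)) ∨ (∃m H(m,m)))
Move each ¬ inward, flipping quantifiers it crosses:
  (∃r ¬F(r)) ∨ (∀m F(m)) ∧ (∀m ¬H(m,m))
Rename bound variables to avoid capture: m↦b.
  (∃r ¬F(r)) ∨ (∀m F(m)) ∧ (∀b ¬H(b,b))
Extract every quantifier outward, since the variables are now distinct and don't occur free across branches:
  ∃r ∀m ∀b (¬F(r) ∨ F(m) ∧ ¬H(b,b))

∃r ∀m ∀b (¬F(r) ∨ F(m) ∧ ¬H(b,b))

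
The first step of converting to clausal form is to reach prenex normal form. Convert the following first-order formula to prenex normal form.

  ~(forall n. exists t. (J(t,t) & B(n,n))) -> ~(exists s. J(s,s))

Eliminate → and ↔ using ¬ and ∨.
  ~~(forall n. exists t. (J(t,t) & B(n,n))) | ~(exists s. J(s,s))
Drive negations inward (¬∀x A ≡ ∃x ¬A, ¬∃x A ≡ ∀x ¬A, De Morgan for ∧/∨):
  (forall n. exists t. (J(t,t) & B(n,n))) | (forall s. ~J(s,s))
Finally move all quantifiers to the prefix:
  forall n. exists t. forall s. (J(t,t) & B(n,n) | ~J(s,s))

forall n. exists t. forall s. (J(t,t) & B(n,n) | ~J(s,s))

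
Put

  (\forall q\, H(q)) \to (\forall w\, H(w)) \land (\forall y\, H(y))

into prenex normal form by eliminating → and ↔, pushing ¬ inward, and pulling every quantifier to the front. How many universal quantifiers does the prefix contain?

Rewrite implications/biconditionals: A → B as ¬A ∨ B.
  \neg (\forall q\, H(q)) \lor (\forall w\, H(w)) \land (\forall y\, H(y))
Push ¬ through the quantifiers and connectives to reach negation normal form:
  (\exists q\, \neg H(q)) \lor (\forall w\, H(w)) \land (\forall y\, H(y))
Pull the quantifiers to the front (each side's bound variable is not free in the other side):
  \exists q\, \forall w\, \forall y\, (\neg H(q) \lor H(w) \land H(y))
The prefix is \exists q \forall w \forall y: 2 universal, 1 existential.

2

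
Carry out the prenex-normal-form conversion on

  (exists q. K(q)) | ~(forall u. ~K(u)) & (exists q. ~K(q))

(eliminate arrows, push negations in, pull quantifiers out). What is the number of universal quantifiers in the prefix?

Move each ¬ inward, flipping quantifiers it crosses:
  (exists q. K(q)) | (exists u. K(u)) & (exists q. ~K(q))
Give each quantifier a distinct variable: q↦w.
  (exists q. K(q)) | (exists u. K(u)) & (exists w. ~K(w))
Pull the quantifiers to the front (each side's bound variable is not free in the other side):
  exists q. exists u. exists w. (K(q) | K(u) & ~K(w))
The prefix is exists q exists u exists w: 0 universal, 3 existential.

0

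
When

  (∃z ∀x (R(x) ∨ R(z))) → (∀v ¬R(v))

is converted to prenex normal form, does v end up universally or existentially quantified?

Eliminate → and ↔ using ¬ and ∨.
  ¬(∃z ∀x (R(x) ∨ R(z))) ∨ (∀v ¬R(v))
Drive negations inward (¬∀x A ≡ ∃x ¬A, ¬∃x A ≡ ∀x ¬A, De Morgan for ∧/∨):
  (∀z ∃x (¬R(x) ∧ ¬R(z))) ∨ (∀v ¬R(v))
Finally move all quantifiers to the prefix:
  ∀z ∃x ∀v (¬R(x) ∧ ¬R(z) ∨ ¬R(v))
The quantifier ∀v sits under an even number of negations (counting the antecedent side of each →), so it remains universal.

universal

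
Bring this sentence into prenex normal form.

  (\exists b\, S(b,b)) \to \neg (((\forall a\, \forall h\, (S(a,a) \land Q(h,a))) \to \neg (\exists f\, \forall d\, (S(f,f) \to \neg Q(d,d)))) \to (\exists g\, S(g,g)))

\forall b\, \exists a\, \exists h\, \forall f\, \exists d\, \forall g\, (\neg S(b,b) \lor (\neg S(a,a) \lor \neg Q(h,a) \lor S(f,f) \land Q(d,d)) \land \neg S(g,g))

First replace A → B with ¬A ∨ B.
  \neg (\exists b\, S(b,b)) \lor \neg (\neg (\neg (\forall a\, \forall h\, (S(a,a) \land Q(h,a))) \lor \neg (\exists f\, \forall d\, (\neg S(f,f) \lor \neg Q(d,d)))) \lor (\exists g\, S(g,g)))
Move each ¬ inward, flipping quantifiers it crosses:
  (\forall b\, \neg S(b,b)) \lor ((\exists a\, \exists h\, (\neg S(a,a) \lor \neg Q(h,a))) \lor (\forall f\, \exists d\, (S(f,f) \land Q(d,d)))) \land (\forall g\, \neg S(g,g))
Finally move all quantifiers to the prefix:
  \forall b\, \exists a\, \exists h\, \forall f\, \exists d\, \forall g\, (\neg S(b,b) \lor (\neg S(a,a) \lor \neg Q(h,a) \lor S(f,f) \land Q(d,d)) \land \neg S(g,g))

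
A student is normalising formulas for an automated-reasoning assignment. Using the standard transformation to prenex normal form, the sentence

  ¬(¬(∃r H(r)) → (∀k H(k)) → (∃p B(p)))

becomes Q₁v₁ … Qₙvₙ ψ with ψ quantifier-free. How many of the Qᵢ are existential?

First replace A → B with ¬A ∨ B.
  ¬(¬¬(∃r H(r)) ∨ ¬(∀k H(k)) ∨ (∃p B(p)))
Push ¬ through the quantifiers and connectives to reach negation normal form:
  (∀r ¬H(r)) ∧ (∀k H(k)) ∧ (∀p ¬B(p))
All bound variables are already distinct, so no renaming is needed.
Pull the quantifiers to the front (each side's bound variable is not free in the other side):
  ∀r ∀k ∀p (¬H(r) ∧ H(k) ∧ ¬B(p))
The prefix is ∀r ∀k ∀p: 3 universal, 0 existential.

0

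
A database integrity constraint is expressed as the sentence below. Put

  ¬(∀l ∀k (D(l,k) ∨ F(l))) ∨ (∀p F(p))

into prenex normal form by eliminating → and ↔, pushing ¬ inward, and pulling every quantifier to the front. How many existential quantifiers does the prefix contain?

Push ¬ through the quantifiers and connectives to reach negation normal form:
  (∃l ∃k (¬D(l,k) ∧ ¬F(l))) ∨ (∀p F(p))
Pull the quantifiers to the front (each side's bound variable is not free in the other side):
  ∃l ∃k ∀p (¬D(l,k) ∧ ¬F(l) ∨ F(p))
The prefix is ∃l ∃k ∀p: 1 universal, 2 existential.

2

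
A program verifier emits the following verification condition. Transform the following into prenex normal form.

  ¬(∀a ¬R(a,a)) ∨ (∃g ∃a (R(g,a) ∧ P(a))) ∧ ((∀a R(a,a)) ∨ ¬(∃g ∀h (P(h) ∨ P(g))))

∃a ∃g ∃z ∀p ∀b ∃h (R(a,a) ∨ R(g,z) ∧ P(z) ∧ (R(p,p) ∨ ¬P(h) ∧ ¬P(b)))

Drive negations inward (¬∀x A ≡ ∃x ¬A, ¬∃x A ≡ ∀x ¬A, De Morgan for ∧/∨):
  (∃a R(a,a)) ∨ (∃g ∃a (R(g,a) ∧ P(a))) ∧ ((∀a R(a,a)) ∨ (∀g ∃h (¬P(h) ∧ ¬P(g))))
Rename bound variables to avoid capture: a↦z, a↦p, g↦b.
  (∃a R(a,a)) ∨ (∃g ∃z (R(g,z) ∧ P(z))) ∧ ((∀p R(p,p)) ∨ (∀b ∃h (¬P(h) ∧ ¬P(b))))
Pull the quantifiers to the front (each side's bound variable is not free in the other side):
  ∃a ∃g ∃z ∀p ∀b ∃h (R(a,a) ∨ R(g,z) ∧ P(z) ∧ (R(p,p) ∨ ¬P(h) ∧ ¬P(b)))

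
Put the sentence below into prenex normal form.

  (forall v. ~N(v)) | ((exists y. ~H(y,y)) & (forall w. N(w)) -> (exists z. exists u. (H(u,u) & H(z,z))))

forall v. forall y. exists w. exists z. exists u. (~N(v) | H(y,y) | ~N(w) | H(u,u) & H(z,z))

First replace A → B with ¬A ∨ B.
  (forall v. ~N(v)) | ~((exists y. ~H(y,y)) & (forall w. N(w))) | (exists z. exists u. (H(u,u) & H(z,z)))
Drive negations inward (¬∀x A ≡ ∃x ¬A, ¬∃x A ≡ ∀x ¬A, De Morgan for ∧/∨):
  (forall v. ~N(v)) | (forall y. H(y,y)) | (exists w. ~N(w)) | (exists z. exists u. (H(u,u) & H(z,z)))
Finally move all quantifiers to the prefix:
  forall v. forall y. exists w. exists z. exists u. (~N(v) | H(y,y) | ~N(w) | H(u,u) & H(z,z))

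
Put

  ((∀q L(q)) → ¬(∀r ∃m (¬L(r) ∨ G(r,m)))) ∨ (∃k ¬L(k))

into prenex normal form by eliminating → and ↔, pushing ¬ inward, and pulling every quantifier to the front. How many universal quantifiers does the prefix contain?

1

Eliminate → and ↔ using ¬ and ∨.
  ¬(∀q L(q)) ∨ ¬(∀r ∃m (¬L(r) ∨ G(r,m))) ∨ (∃k ¬L(k))
Move each ¬ inward, flipping quantifiers it crosses:
  (∃q ¬L(q)) ∨ (∃r ∀m (L(r) ∧ ¬G(r,m))) ∨ (∃k ¬L(k))
Extract every quantifier outward, since the variables are now distinct and don't occur free across branches:
  ∃q ∃r ∀m ∃k (¬L(q) ∨ L(r) ∧ ¬G(r,m) ∨ ¬L(k))
The prefix is ∃q ∃r ∀m ∃k: 1 universal, 3 existential.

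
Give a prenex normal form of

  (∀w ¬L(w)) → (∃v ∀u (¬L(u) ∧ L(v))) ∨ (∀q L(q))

First replace A → B with ¬A ∨ B.
  ¬(∀w ¬L(w)) ∨ (∃v ∀u (¬L(u) ∧ L(v))) ∨ (∀q L(q))
Push ¬ through the quantifiers and connectives to reach negation normal form:
  (∃w L(w)) ∨ (∃v ∀u (¬L(u) ∧ L(v))) ∨ (∀q L(q))
Extract every quantifier outward, since the variables are now distinct and don't occur free across branches:
  ∃w ∃v ∀u ∀q (L(w) ∨ ¬L(u) ∧ L(v) ∨ L(q))

∃w ∃v ∀u ∀q (L(w) ∨ ¬L(u) ∧ L(v) ∨ L(q))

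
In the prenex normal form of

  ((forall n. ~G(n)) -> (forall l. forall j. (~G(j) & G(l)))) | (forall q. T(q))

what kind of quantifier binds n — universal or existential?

existential

Eliminate → and ↔ using ¬ and ∨.
  ~(forall n. ~G(n)) | (forall l. forall j. (~G(j) & G(l))) | (forall q. T(q))
Move each ¬ inward, flipping quantifiers it crosses:
  (exists n. G(n)) | (forall l. forall j. (~G(j) & G(l))) | (forall q. T(q))
Extract every quantifier outward, since the variables are now distinct and don't occur free across branches:
  exists n. forall l. forall j. forall q. (G(n) | ~G(j) & G(l) | T(q))
The quantifier forall n sits under an odd number of negations (counting the antecedent side of each →), so it flips to exists n.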